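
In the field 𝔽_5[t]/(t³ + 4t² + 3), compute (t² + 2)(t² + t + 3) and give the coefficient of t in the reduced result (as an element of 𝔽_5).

4

Multiply in 𝔽_5[t]: (t² + 2)·(t² + t + 3) = t⁴ + t³ + 2t + 1.
Reduce using t³ ≡ t² + 2 (mod t³ + 4t² + 3).
Reduced: 2t² + 4t.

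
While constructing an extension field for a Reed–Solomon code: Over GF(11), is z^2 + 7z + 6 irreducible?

No

Write g(z) = z^2 + 7z + 6.
Check each element of GF(11) for a root: g(0)=6, g(1)=3, g(2)=2, g(3)=3, g(4)=6, g(5)=0, g(6)=7, g(7)=5, g(8)=5, g(9)=7, g(10)=0.
g(5) = 0, so (z − 5) divides g(z); g is reducible.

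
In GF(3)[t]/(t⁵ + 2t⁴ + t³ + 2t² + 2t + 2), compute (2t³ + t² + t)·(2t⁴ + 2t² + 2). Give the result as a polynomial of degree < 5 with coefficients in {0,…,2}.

2t^4 + 2t^3 + 2t^2 + t + 2

Multiply in GF(3)[t]: (2t³ + t² + t)·(2t⁴ + 2t² + 2) = t⁷ + 2t⁶ + 2t⁴ + 2t² + 2t.
Reduce using t⁵ ≡ t⁴ + 2t³ + t² + t + 1 (mod t⁵ + 2t⁴ + t³ + 2t² + 2t + 2).
Reduced: 2t⁴ + 2t³ + 2t² + t + 2.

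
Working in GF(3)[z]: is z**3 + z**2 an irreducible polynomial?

No

Write m(z) = z**3 + z**2.
Check for roots in GF(3): m(0) = 0 → root; m(1) = 2; m(2) = 0 → root.
m(0) = 0, so (z) divides m(z); m is reducible.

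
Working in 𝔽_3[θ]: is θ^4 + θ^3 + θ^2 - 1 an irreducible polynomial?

Write h(θ) = θ^4 + θ^3 + θ^2 - 1.
Check for roots in 𝔽_3: h(0) = 2; h(1) = 2; h(2) = 0 → root.
h(2) = 0, so (θ − 2) divides h(θ); h is reducible.

No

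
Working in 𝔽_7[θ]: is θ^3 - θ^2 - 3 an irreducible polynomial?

Write g(θ) = θ^3 - θ^2 - 3.
Check for roots in 𝔽_7: g(0) = 4; g(1) = 4; g(2) = 1; g(3) = 1; g(4) = 3; g(5) = 6; g(6) = 2.
No roots. A degree-3 polynomial over a field with no linear factor is irreducible.

Yes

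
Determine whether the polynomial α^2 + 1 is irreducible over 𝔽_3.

Yes

Write h(α) = α^2 + 1.
Check for roots in 𝔽_3: h(0) = 1; h(1) = 2; h(2) = 2.
No roots. A degree-2 polynomial over a field with no linear factor is irreducible.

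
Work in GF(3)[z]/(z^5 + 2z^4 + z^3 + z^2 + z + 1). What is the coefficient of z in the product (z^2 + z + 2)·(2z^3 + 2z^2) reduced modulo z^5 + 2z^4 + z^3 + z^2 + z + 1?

1

Multiply in GF(3)[z]: (z^2 + z + 2)·(2z^3 + 2z^2) = 2z^5 + z^4 + z^2.
Reduce using z^5 ≡ z^4 + 2z^3 + 2z^2 + 2z + 2 (mod z^5 + 2z^4 + z^3 + z^2 + z + 1).
Reduced: z^3 + 2z^2 + z + 1.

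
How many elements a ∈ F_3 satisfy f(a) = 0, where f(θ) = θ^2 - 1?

2

Evaluate at each of the 3 elements of F_3:
f(0) = 2; f(1) = 0 → root; f(2) = 0 → root.
Roots: {1, 2}.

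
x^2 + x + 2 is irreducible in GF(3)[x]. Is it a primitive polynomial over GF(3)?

Write f(x) = x^2 + x + 2.
|GF(3^2)^×| = 3^2 − 1 = 8. Prime factorization: 8 = 2^3.
f is primitive ⇔ x has order 8 in GF(3)[x]/(f), i.e. x^(8/q) ≠ 1 for each prime q | 8.
x^(4) mod f = 2.
None equal 1, so x has full order 8; f is primitive.

Yes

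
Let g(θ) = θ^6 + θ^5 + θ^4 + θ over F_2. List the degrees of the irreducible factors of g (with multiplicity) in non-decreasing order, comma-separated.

Roots in F_2: g(0) = 0 → root; g(1) = 0 → root.
Linear factors from roots: (θ), (θ + 1).
Complete factorization: g(θ) = (θ)·(θ + 1)^2·(θ^3 + θ^2 + 1).
Factor degrees with multiplicity: 1 + 1 + 1 + 3 = 6.

1, 1, 1, 3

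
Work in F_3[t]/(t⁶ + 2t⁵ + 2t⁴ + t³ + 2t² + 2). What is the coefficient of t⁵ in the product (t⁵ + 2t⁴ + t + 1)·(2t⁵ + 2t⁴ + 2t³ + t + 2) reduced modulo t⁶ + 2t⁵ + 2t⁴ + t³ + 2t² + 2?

Multiply in F_3[t]: (t⁵ + 2t⁴ + t + 1)·(2t⁵ + 2t⁴ + 2t³ + t + 2) = 2t¹⁰ + t⁷ + 2t⁵ + 2t⁴ + 2t³ + t² + 2.
Reduce using t⁶ ≡ t⁵ + t⁴ + 2t³ + t² + 1 (mod t⁶ + 2t⁵ + 2t⁴ + t³ + 2t² + 2).
Reduced: 2t⁵ + 2t² + 2t + 2.

2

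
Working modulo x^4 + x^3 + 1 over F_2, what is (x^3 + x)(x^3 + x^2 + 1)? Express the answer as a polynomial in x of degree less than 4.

x^3 + x^2 + x + 1

Multiply in F_2[x]: (x^3 + x)·(x^3 + x^2 + 1) = x^6 + x^5 + x^4 + x.
Reduce using x^4 ≡ x^3 + 1 (mod x^4 + x^3 + 1).
Reduced: x^3 + x^2 + x + 1.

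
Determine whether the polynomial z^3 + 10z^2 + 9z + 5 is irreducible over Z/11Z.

Yes

Write f(z) = z^3 + 10z^2 + 9z + 5.
Check each element of Z/11Z for a root: f(0)=5, f(1)=3, f(2)=5, f(3)=6, f(4)=1, f(5)=7, f(6)=8, f(7)=10, f(8)=8, f(9)=8, f(10)=5.
No roots. A degree-3 polynomial over a field with no linear factor is irreducible.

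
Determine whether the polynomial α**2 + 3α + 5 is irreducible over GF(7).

Yes

Write g(α) = α**2 + 3α + 5.
Check for roots in GF(7): g(0) = 5; g(1) = 2; g(2) = 1; g(3) = 2; g(4) = 5; g(5) = 3; g(6) = 3.
No roots. A degree-2 polynomial over a field with no linear factor is irreducible.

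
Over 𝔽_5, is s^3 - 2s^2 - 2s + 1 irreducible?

Write m(s) = s^3 - 2s^2 - 2s + 1.
Check for roots in 𝔽_5: m(0) = 1; m(1) = 3; m(2) = 2; m(3) = 4; m(4) = 0 → root.
m(4) = 0, so (s − 4) divides m(s); m is reducible.

No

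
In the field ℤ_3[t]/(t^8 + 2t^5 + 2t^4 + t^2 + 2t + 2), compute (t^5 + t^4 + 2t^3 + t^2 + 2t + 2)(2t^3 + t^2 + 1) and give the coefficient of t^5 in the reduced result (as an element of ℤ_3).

Multiply in ℤ_3[t]: (t^5 + t^4 + 2t^3 + t^2 + 2t + 2)·(2t^3 + t^2 + 1) = 2t^8 + 2t^6 + 2t^5 + 2t^3 + 2t + 2.
Reduce using t^8 ≡ t^5 + t^4 + 2t^2 + t + 1 (mod t^8 + 2t^5 + 2t^4 + t^2 + 2t + 2).
Reduced: 2t^6 + t^5 + 2t^4 + 2t^3 + t^2 + t + 1.

1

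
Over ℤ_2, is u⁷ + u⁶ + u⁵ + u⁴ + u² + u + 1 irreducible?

Yes

Write m(u) = u⁷ + u⁶ + u⁵ + u⁴ + u² + u + 1.
Check for roots in ℤ_2: m(0) = 1; m(1) = 1.
No roots, so no linear factors.
Monic irreducibles of degree 2 over GF(2): u² + u + 1.
None of them divide m (all give nonzero remainder).
Monic irreducibles of degree 3 over GF(2): u³ + u + 1, u³ + u² + 1.
None of them divide m (all give nonzero remainder).
No irreducible factor of degree ≤ 3 exists, so m is irreducible over GF(2).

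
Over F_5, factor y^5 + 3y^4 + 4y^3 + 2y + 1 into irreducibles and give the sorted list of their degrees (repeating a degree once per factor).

5

Write h(y) = y^5 + 3y^4 + 4y^3 + 2y + 1.
Roots in F_5: h(0) = 1; h(1) = 1; h(2) = 2; h(3) = 1; h(4) = 2.
Complete factorization: h(y) = (y^5 + 3y^4 + 4y^3 + 2y + 1).
Factor degrees with multiplicity: 5 = 5.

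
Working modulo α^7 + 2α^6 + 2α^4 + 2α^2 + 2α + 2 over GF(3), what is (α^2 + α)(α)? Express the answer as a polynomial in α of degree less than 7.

α^3 + α^2

Multiply in GF(3)[α]: (α^2 + α)·(α) = α^3 + α^2.
Reduced: α^3 + α^2.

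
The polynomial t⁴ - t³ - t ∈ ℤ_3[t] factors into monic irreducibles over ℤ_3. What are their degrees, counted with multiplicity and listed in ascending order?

Write h(t) = t⁴ - t³ - t.
Roots in ℤ_3: h(0) = 0 → root; h(1) = 2; h(2) = 0 → root.
Linear factors from roots: (t), (t + 1).
Complete factorization: h(t) = (t)·(t + 1)·(t² + t - 1).
Factor degrees with multiplicity: 1 + 1 + 2 = 4.

1, 1, 2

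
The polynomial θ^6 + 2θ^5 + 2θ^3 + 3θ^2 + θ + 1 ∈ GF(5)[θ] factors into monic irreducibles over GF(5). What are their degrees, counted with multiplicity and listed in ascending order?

1, 1, 1, 1, 2

Write g(θ) = θ^6 + 2θ^5 + 2θ^3 + 3θ^2 + θ + 1.
Roots in GF(5): g(0) = 1; g(1) = 0 → root; g(2) = 4; g(3) = 0 → root; g(4) = 0 → root.
Linear factors from roots: (θ + 4), (θ + 2), (θ + 1).
Complete factorization: g(θ) = (θ + 2)·(θ + 4)·(θ + 1)^2·(θ^2 + 4θ + 2).
Factor degrees with multiplicity: 1 + 1 + 1 + 1 + 2 = 6.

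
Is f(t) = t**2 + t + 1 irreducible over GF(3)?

No

Check for roots in GF(3): f(0) = 1; f(1) = 0 → root; f(2) = 1.
f(1) = 0, so (t − 1) divides f(t); f is reducible.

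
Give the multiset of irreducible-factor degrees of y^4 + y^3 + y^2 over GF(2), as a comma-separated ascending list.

1, 1, 2

Write f(y) = y^4 + y^3 + y^2.
Roots in GF(2): f(0) = 0 → root; f(1) = 1.
Linear factors from roots: (y).
Complete factorization: f(y) = (y)^2·(y^2 + y + 1).
Factor degrees with multiplicity: 1 + 1 + 2 = 4.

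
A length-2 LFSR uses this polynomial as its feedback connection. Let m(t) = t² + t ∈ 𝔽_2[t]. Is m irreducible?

Check for roots in 𝔽_2: m(0) = 0 → root; m(1) = 0 → root.
m(0) = 0, so (t) divides m(t); m is reducible.

No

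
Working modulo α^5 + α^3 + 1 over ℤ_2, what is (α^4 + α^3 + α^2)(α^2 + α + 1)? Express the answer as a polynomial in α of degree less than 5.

Multiply in ℤ_2[α]: (α^4 + α^3 + α^2)·(α^2 + α + 1) = α^6 + α^4 + α^2.
Reduce using α^5 ≡ α^3 + 1 (mod α^5 + α^3 + 1).
Reduced: α^2 + α.

α^2 + α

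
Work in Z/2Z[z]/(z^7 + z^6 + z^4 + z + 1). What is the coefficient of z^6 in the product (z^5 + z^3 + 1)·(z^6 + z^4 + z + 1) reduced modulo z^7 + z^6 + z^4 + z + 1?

Multiply in Z/2Z[z]: (z^5 + z^3 + 1)·(z^6 + z^4 + z + 1) = z^11 + z^7 + z^5 + z^3 + z + 1.
Reduce using z^7 ≡ z^6 + z^4 + z + 1 (mod z^7 + z^6 + z^4 + z + 1).
Reduced: z^6 + z^3 + z^2 + z + 1.

1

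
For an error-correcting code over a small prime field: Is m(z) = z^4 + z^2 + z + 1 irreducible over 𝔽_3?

Check for roots in 𝔽_3: m(0) = 1; m(1) = 1; m(2) = 2.
No roots, so no linear factors.
Monic irreducibles of degree 2 over GF(3): z^2 + 1, z^2 + z + 2, z^2 + 2z + 2.
None of them divide m (all give nonzero remainder).
No irreducible factor of degree ≤ 2 exists, so m is irreducible over GF(3).

Yes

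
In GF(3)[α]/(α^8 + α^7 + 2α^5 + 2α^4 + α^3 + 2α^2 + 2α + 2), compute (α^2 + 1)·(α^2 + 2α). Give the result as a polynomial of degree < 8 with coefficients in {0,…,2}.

α^4 + 2α^3 + α^2 + 2α

Multiply in GF(3)[α]: (α^2 + 1)·(α^2 + 2α) = α^4 + 2α^3 + α^2 + 2α.
Reduced: α^4 + 2α^3 + α^2 + 2α.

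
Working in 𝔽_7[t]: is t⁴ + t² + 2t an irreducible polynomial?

Write f(t) = t⁴ + t² + 2t.
Check for roots in 𝔽_7: f(0) = 0 → root; f(1) = 4; f(2) = 3; f(3) = 5; f(4) = 0 → root; f(5) = 2; f(6) = 0 → root.
f(0) = 0, so (t) divides f(t); f is reducible.

No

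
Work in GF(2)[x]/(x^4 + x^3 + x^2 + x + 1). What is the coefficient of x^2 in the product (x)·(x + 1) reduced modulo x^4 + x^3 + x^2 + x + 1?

1

Multiply in GF(2)[x]: (x)·(x + 1) = x^2 + x.
Reduced: x^2 + x.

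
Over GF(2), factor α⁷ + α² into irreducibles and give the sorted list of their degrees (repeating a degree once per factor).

1, 1, 1, 4

Write h(α) = α⁷ + α².
Roots in GF(2): h(0) = 0 → root; h(1) = 0 → root.
Linear factors from roots: (α), (α + 1).
Complete factorization: h(α) = (α + 1)·(α)^2·(α⁴ + α³ + α² + α + 1).
Factor degrees with multiplicity: 1 + 1 + 1 + 4 = 7.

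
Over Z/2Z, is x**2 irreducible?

Write m(x) = x**2.
Check for roots in Z/2Z: m(0) = 0 → root; m(1) = 1.
m(0) = 0, so (x) divides m(x); m is reducible.

No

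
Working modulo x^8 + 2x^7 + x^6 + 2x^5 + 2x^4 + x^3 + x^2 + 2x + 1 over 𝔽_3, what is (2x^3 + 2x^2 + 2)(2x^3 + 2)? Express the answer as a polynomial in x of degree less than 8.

x^6 + x^5 + 2x^3 + x^2 + 1

Multiply in 𝔽_3[x]: (2x^3 + 2x^2 + 2)·(2x^3 + 2) = x^6 + x^5 + 2x^3 + x^2 + 1.
Reduced: x^6 + x^5 + 2x^3 + x^2 + 1.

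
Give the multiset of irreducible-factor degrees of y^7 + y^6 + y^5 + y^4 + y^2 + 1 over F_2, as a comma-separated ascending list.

1, 1, 2, 3

Write f(y) = y^7 + y^6 + y^5 + y^4 + y^2 + 1.
Roots in F_2: f(0) = 1; f(1) = 0 → root.
Linear factors from roots: (y + 1).
Complete factorization: f(y) = (y + 1)^2·(y^2 + y + 1)·(y^3 + y + 1).
Factor degrees with multiplicity: 1 + 1 + 2 + 3 = 7.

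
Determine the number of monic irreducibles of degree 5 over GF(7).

Gauss's count: N_{7}(5) = (1/5) Σ_{d|5} μ(5/d)·7^d.
Divisors of 5: 1, 5; μ(5/d) for each: -1, 1.
Σ = − 7^1 + 7^5 = 16800.
N = 16800/5 = 3360.

3360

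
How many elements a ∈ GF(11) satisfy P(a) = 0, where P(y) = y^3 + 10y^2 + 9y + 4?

Evaluate at each of the 11 elements of GF(11):
P(0) = 4; P(1) = 2; P(2) = 4; P(3) = 5; P(4) = 0 → root; P(5) = 6; P(6) = 7; P(7) = 9; P(8) = 7; P(9) = 7; P(10) = 4.
Roots: {4}.

1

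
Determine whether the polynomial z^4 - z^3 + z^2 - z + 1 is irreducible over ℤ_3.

Yes

Write f(z) = z^4 - z^3 + z^2 - z + 1.
Check for roots in ℤ_3: f(0) = 1; f(1) = 1; f(2) = 2.
No roots, so no linear factors.
Monic irreducibles of degree 2 over GF(3): z^2 + 1, z^2 + z - 1, z^2 - z - 1.
None of them divide f (all give nonzero remainder).
No irreducible factor of degree ≤ 2 exists, so f is irreducible over GF(3).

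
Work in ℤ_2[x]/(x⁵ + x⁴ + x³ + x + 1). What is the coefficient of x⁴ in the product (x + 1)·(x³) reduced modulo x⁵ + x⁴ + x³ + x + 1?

1

Multiply in ℤ_2[x]: (x + 1)·(x³) = x⁴ + x³.
Reduced: x⁴ + x³.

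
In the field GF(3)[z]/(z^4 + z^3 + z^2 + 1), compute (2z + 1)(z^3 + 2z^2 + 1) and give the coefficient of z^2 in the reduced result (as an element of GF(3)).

Multiply in GF(3)[z]: (2z + 1)·(z^3 + 2z^2 + 1) = 2z^4 + 2z^3 + 2z^2 + 2z + 1.
Reduce using z^4 ≡ 2z^3 + 2z^2 + 2 (mod z^4 + z^3 + z^2 + 1).
Reduced: 2z + 2.

0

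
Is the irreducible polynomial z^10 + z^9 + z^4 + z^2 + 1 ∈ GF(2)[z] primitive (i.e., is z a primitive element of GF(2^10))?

Yes

Write f(z) = z^10 + z^9 + z^4 + z^2 + 1.
|GF(2^10)^×| = 2^10 − 1 = 1023. Prime factorization: 1023 = 3·11·31.
f is primitive ⇔ z has order 1023 in GF(2)[z]/(f), i.e. z^(1023/q) ≠ 1 for each prime q | 1023.
z^(341) mod f = z^8 + z^6 + z^4 + z^3 + z^2 + 1.
z^(93) mod f = z^7 + z^6 + z^5 + z^4 + z^3 + z.
z^(33) mod f = z^8 + z^7 + z^3 + z^2 + z + 1.
None equal 1, so z has full order 1023; f is primitive.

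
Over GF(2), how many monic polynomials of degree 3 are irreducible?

2

By the necklace-counting formula, N_2(3) = (1/3) Σ_{d|3} μ(3/d)·2^d.
Divisors of 3: 1, 3; μ(3/d) for each: -1, 1.
Σ = − 2^1 + 2^3 = 6.
N = 6/3 = 2.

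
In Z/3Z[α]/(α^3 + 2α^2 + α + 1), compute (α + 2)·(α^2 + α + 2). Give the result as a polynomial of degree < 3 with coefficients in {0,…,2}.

Multiply in Z/3Z[α]: (α + 2)·(α^2 + α + 2) = α^3 + α + 1.
Reduce using α^3 ≡ α^2 + 2α + 2 (mod α^3 + 2α^2 + α + 1).
Reduced: α^2.

α^2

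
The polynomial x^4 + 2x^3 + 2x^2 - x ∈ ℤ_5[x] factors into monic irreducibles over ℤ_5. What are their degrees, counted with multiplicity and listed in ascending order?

Write h(x) = x^4 + 2x^3 + 2x^2 - x.
Roots in ℤ_5: h(0) = 0 → root; h(1) = 4; h(2) = 3; h(3) = 0 → root; h(4) = 2.
Linear factors from roots: (x), (x + 2).
Complete factorization: h(x) = (x)·(x + 2)·(x^2 + 2).
Factor degrees with multiplicity: 1 + 1 + 2 = 4.

1, 1, 2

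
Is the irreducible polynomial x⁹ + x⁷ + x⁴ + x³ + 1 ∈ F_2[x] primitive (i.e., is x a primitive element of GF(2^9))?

Write f(x) = x⁹ + x⁷ + x⁴ + x³ + 1.
|GF(2^9)^×| = 2^9 − 1 = 511. Prime factorization: 511 = 7·73.
f is primitive ⇔ x has order 511 in GF(2)[x]/(f), i.e. x^(511/q) ≠ 1 for each prime q | 511.
x^(73) mod f = 1
x^(7) mod f = x⁷.
Since x^(73) = 1, the order of x divides 73 < 511; not primitive.

No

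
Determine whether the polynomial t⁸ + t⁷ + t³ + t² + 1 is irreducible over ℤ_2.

Yes

Write P(t) = t⁸ + t⁷ + t³ + t² + 1.
Check for roots in ℤ_2: P(0) = 1; P(1) = 1.
No roots, so no linear factors.
Monic irreducibles of degree 2 over GF(2): t² + t + 1.
None of them divide P (all give nonzero remainder).
Monic irreducibles of degree 3 over GF(2): t³ + t + 1, t³ + t² + 1.
None of them divide P (all give nonzero remainder).
Monic irreducibles of degree 4 over GF(2): t⁴ + t + 1, t⁴ + t³ + 1, t⁴ + t³ + t² + t + 1.
None of them divide P (all give nonzero remainder).
No irreducible factor of degree ≤ 4 exists, so P is irreducible over GF(2).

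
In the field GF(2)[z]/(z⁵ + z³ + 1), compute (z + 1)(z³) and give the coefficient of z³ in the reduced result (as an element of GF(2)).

1

Multiply in GF(2)[z]: (z + 1)·(z³) = z⁴ + z³.
Reduced: z⁴ + z³.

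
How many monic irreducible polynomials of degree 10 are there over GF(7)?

28245840

The number of monic irreducibles of degree 10 over GF(7) is (1/10)·Σ_{d∣10} μ(10/d) 7^d.
Divisors of 10: 1, 2, 5, 10; μ(10/d) for each: 1, -1, -1, 1.
Σ = 7^1 − 7^2 − 7^5 + 7^10 = 282458400.
N = 282458400/10 = 28245840.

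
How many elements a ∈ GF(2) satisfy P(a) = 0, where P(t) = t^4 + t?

Evaluate at each of the 2 elements of GF(2):
P(0) = 0 → root; P(1) = 0 → root.
Roots: {0, 1}.

2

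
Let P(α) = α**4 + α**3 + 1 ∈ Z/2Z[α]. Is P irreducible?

Check for roots in Z/2Z: P(0) = 1; P(1) = 1.
No roots, so no linear factors.
Monic irreducibles of degree 2 over GF(2): α**2 + α + 1.
None of them divide P (all give nonzero remainder).
No irreducible factor of degree ≤ 2 exists, so P is irreducible over GF(2).

Yes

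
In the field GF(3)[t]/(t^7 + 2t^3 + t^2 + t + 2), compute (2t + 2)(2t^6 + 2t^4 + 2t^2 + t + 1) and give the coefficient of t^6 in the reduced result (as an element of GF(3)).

Multiply in GF(3)[t]: (2t + 2)·(2t^6 + 2t^4 + 2t^2 + t + 1) = t^7 + t^6 + t^5 + t^4 + t^3 + t + 2.
Reduce using t^7 ≡ t^3 + 2t^2 + 2t + 1 (mod t^7 + 2t^3 + t^2 + t + 2).
Reduced: t^6 + t^5 + t^4 + 2t^3 + 2t^2.

1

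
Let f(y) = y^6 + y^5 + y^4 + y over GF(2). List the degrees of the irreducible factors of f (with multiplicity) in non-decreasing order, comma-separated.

1, 1, 1, 3

Roots in GF(2): f(0) = 0 → root; f(1) = 0 → root.
Linear factors from roots: (y), (y + 1).
Complete factorization: f(y) = (y)·(y + 1)^2·(y^3 + y^2 + 1).
Factor degrees with multiplicity: 1 + 1 + 1 + 3 = 6.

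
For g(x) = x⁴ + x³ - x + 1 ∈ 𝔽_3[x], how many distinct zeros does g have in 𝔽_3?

Evaluate at each of the 3 elements of 𝔽_3:
g(0) = 1; g(1) = 2; g(2) = 2.
No element is a root.

0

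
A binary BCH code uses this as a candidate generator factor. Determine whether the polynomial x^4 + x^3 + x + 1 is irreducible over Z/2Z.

No

Write g(x) = x^4 + x^3 + x + 1.
Check for roots in Z/2Z: g(0) = 1; g(1) = 0 → root.
g(1) = 0, so (x − 1) divides g(x); g is reducible.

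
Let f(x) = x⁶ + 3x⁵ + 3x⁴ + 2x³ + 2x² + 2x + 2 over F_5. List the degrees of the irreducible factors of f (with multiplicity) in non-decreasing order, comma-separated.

Roots in F_5: f(0) = 2; f(1) = 0 → root; f(2) = 3; f(3) = 1; f(4) = 1.
Linear factors from roots: (x + 4).
Complete factorization: f(x) = (x + 4)^2·(x² + x + 1)·(x² + 4x + 2).
Factor degrees with multiplicity: 1 + 1 + 2 + 2 = 6.

1, 1, 2, 2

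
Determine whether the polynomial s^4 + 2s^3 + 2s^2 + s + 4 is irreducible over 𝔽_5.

No

Write P(s) = s^4 + 2s^3 + 2s^2 + s + 4.
Check for roots in 𝔽_5: P(0) = 4; P(1) = 0 → root; P(2) = 1; P(3) = 0 → root; P(4) = 4.
P(1) = 0, so (s − 1) divides P(s); P is reducible.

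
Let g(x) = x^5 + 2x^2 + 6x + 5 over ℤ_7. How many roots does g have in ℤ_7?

3

Evaluate at each of the 7 elements of ℤ_7:
g(0) = 5; g(1) = 0 → root; g(2) = 1; g(3) = 4; g(4) = 0 → root; g(5) = 4; g(6) = 0 → root.
Roots: {1, 4, 6}.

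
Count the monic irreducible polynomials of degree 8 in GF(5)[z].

x^(5^8) − x is the product of all monic irreducibles of degree dividing 8; Möbius inversion gives N = (1/8) Σ μ(8/d)·5^d.
Divisors of 8: 1, 2, 4, 8; μ(8/d) for each: 0, 0, -1, 1.
Σ = − 5^4 + 5^8 = 390000.
N = 390000/8 = 48750.

48750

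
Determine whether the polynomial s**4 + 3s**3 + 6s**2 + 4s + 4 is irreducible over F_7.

Yes

Write P(s) = s**4 + 3s**3 + 6s**2 + 4s + 4.
Check for roots in F_7: P(0) = 4; P(1) = 4; P(2) = 6; P(3) = 1; P(4) = 4; P(5) = 5; P(6) = 4.
No roots, so no linear factors.
Degree-2 irreducible divisors: test the 21 monic irreducibles of degree 2 over GF(7).
None of them divide P (all give nonzero remainder).
No irreducible factor of degree ≤ 2 exists, so P is irreducible over GF(7).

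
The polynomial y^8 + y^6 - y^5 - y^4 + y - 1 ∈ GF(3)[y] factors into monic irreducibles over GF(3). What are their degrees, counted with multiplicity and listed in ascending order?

Write h(y) = y^8 + y^6 - y^5 - y^4 + y - 1.
Roots in GF(3): h(0) = 2; h(1) = 0 → root; h(2) = 0 → root.
Linear factors from roots: (y - 1), (y + 1).
Complete factorization: h(y) = (y + 1)·(y - 1)^3·(y^2 + y - 1)^2.
Factor degrees with multiplicity: 1 + 1 + 1 + 1 + 2 + 2 = 8.

1, 1, 1, 1, 2, 2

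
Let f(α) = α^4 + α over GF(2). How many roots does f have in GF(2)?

2

Evaluate at each of the 2 elements of GF(2):
f(0) = 0 → root; f(1) = 0 → root.
Roots: {0, 1}.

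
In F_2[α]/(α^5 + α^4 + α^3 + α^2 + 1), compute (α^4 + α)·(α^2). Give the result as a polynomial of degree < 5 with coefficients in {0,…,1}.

Multiply in F_2[α]: (α^4 + α)·(α^2) = α^6 + α^3.
Reduce using α^5 ≡ α^4 + α^3 + α^2 + 1 (mod α^5 + α^4 + α^3 + α^2 + 1).
Reduced: α^3 + α^2 + α + 1.

α^3 + α^2 + α + 1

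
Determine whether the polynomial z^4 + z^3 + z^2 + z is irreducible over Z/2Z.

No

Write f(z) = z^4 + z^3 + z^2 + z.
Check for roots in Z/2Z: f(0) = 0 → root; f(1) = 0 → root.
f(0) = 0, so (z) divides f(z); f is reducible.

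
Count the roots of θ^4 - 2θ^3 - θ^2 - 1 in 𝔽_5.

1

Write h(θ) = θ^4 - 2θ^3 - θ^2 - 1.
Evaluate at each of the 5 elements of 𝔽_5:
h(0) = 4; h(1) = 2; h(2) = 0 → root; h(3) = 2; h(4) = 1.
Roots: {2}.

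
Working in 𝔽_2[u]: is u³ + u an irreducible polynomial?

No

Write h(u) = u³ + u.
Check for roots in 𝔽_2: h(0) = 0 → root; h(1) = 0 → root.
h(0) = 0, so (u) divides h(u); h is reducible.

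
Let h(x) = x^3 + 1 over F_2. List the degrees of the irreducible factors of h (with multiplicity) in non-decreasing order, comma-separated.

1, 2

Roots in F_2: h(0) = 1; h(1) = 0 → root.
Linear factors from roots: (x + 1).
Complete factorization: h(x) = (x + 1)·(x^2 + x + 1).
Factor degrees with multiplicity: 1 + 2 = 3.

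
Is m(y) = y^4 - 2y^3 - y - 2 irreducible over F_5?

Check for roots in F_5: m(0) = 3; m(1) = 1; m(2) = 1; m(3) = 2; m(4) = 2.
No roots, so no linear factors.
Degree-2 irreducible divisors: test the 10 monic irreducibles of degree 2 over GF(5).
None of them divide m (all give nonzero remainder).
No irreducible factor of degree ≤ 2 exists, so m is irreducible over GF(5).

Yes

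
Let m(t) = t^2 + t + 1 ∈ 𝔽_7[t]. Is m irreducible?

No

Check for roots in 𝔽_7: m(0) = 1; m(1) = 3; m(2) = 0 → root; m(3) = 6; m(4) = 0 → root; m(5) = 3; m(6) = 1.
m(2) = 0, so (t − 2) divides m(t); m is reducible.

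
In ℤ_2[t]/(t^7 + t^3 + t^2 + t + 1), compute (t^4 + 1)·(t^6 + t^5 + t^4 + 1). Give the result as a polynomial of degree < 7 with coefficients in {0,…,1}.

Multiply in ℤ_2[t]: (t^4 + 1)·(t^6 + t^5 + t^4 + 1) = t^10 + t^9 + t^8 + t^6 + t^5 + 1.
Reduce using t^7 ≡ t^3 + t^2 + t + 1 (mod t^7 + t^3 + t^2 + t + 1).
Reduced: t^5 + t^4 + t^3 + t + 1.

t^5 + t^4 + t^3 + t + 1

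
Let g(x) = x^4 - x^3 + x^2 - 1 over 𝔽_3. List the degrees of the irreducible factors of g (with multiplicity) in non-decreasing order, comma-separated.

Roots in 𝔽_3: g(0) = 2; g(1) = 0 → root; g(2) = 2.
Linear factors from roots: (x - 1).
Complete factorization: g(x) = (x - 1)^2·(x^2 + x - 1).
Factor degrees with multiplicity: 1 + 1 + 2 = 4.

1, 1, 2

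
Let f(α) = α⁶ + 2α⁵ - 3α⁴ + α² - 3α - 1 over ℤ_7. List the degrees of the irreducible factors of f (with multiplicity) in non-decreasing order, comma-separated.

1, 2, 3

Linear factors from roots: (α - 2).
Complete factorization: f(α) = (α - 2)·(α² + α - 1)·(α³ + 3α² + 3α + 3).
Factor degrees with multiplicity: 1 + 2 + 3 = 6.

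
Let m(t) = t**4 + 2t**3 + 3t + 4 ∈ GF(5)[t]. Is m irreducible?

Check for roots in GF(5): m(0) = 4; m(1) = 0 → root; m(2) = 2; m(3) = 3; m(4) = 0 → root.
m(1) = 0, so (t − 1) divides m(t); m is reducible.

No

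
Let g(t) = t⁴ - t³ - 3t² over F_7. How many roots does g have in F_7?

1

Evaluate at each of the 7 elements of F_7:
g(0) = 0 → root; g(1) = 4; g(2) = 3; g(3) = 6; g(4) = 4; g(5) = 5; g(6) = 6.
Roots: {0}.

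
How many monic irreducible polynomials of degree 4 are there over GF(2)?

3

x^(2^4) − x is the product of all monic irreducibles of degree dividing 4; Möbius inversion gives N = (1/4) Σ μ(4/d)·2^d.
Divisors of 4: 1, 2, 4; μ(4/d) for each: 0, -1, 1.
Σ = − 2^2 + 2^4 = 12.
N = 12/4 = 3.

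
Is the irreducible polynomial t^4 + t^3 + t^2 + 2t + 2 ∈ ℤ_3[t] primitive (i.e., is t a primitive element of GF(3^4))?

Yes

Write f(t) = t^4 + t^3 + t^2 + 2t + 2.
|GF(3^4)^×| = 3^4 − 1 = 80. Prime factorization: 80 = 2^4·5.
f is primitive ⇔ t has order 80 in GF(3)[t]/(f), i.e. t^(80/q) ≠ 1 for each prime q | 80.
t^(40) mod f = 2.
t^(16) mod f = 2t^3 + 1.
None equal 1, so t has full order 80; f is primitive.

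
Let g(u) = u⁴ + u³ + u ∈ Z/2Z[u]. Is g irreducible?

No

Check for roots in Z/2Z: g(0) = 0 → root; g(1) = 1.
g(0) = 0, so (u) divides g(u); g is reducible.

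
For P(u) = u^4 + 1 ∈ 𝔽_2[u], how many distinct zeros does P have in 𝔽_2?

Evaluate at each of the 2 elements of 𝔽_2:
P(0) = 1; P(1) = 0 → root.
Roots: {1}.

1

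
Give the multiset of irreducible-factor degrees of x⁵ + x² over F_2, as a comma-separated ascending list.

1, 1, 1, 2

Write g(x) = x⁵ + x².
Roots in F_2: g(0) = 0 → root; g(1) = 0 → root.
Linear factors from roots: (x), (x + 1).
Complete factorization: g(x) = (x + 1)·(x)^2·(x² + x + 1).
Factor degrees with multiplicity: 1 + 1 + 1 + 2 = 5.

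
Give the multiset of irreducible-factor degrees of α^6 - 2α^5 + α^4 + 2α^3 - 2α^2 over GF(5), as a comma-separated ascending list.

Write g(α) = α^6 - 2α^5 + α^4 + 2α^3 - 2α^2.
Roots in GF(5): g(0) = 0 → root; g(1) = 0 → root; g(2) = 4; g(3) = 0 → root; g(4) = 0 → root.
Linear factors from roots: (α), (α - 1), (α + 2), (α + 1).
Complete factorization: g(α) = (α + 2)·(α - 1)·(α)^2·(α + 1)^2.
Factor degrees with multiplicity: 1 + 1 + 1 + 1 + 1 + 1 = 6.

1, 1, 1, 1, 1, 1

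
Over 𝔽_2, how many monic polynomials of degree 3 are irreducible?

2

The number of monic irreducibles of degree 3 over GF(2) is (1/3)·Σ_{d∣3} μ(3/d) 2^d.
Divisors of 3: 1, 3; μ(3/d) for each: -1, 1.
Σ = − 2^1 + 2^3 = 6.
N = 6/3 = 2.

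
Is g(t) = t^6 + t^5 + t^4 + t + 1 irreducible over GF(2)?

Check for roots in GF(2): g(0) = 1; g(1) = 1.
No roots, so no linear factors.
Monic irreducibles of degree 2 over GF(2): t^2 + t + 1.
None of them divide g (all give nonzero remainder).
Monic irreducibles of degree 3 over GF(2): t^3 + t + 1, t^3 + t^2 + 1.
None of them divide g (all give nonzero remainder).
No irreducible factor of degree ≤ 3 exists, so g is irreducible over GF(2).

Yes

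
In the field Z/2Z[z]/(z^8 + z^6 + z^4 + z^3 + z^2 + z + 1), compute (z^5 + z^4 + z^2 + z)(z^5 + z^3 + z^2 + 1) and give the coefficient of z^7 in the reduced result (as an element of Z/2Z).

0

Multiply in Z/2Z[z]: (z^5 + z^4 + z^2 + z)·(z^5 + z^3 + z^2 + 1) = z^10 + z^9 + z^8 + z^7 + z^4 + z^3 + z^2 + z.
Reduce using z^8 ≡ z^6 + z^4 + z^3 + z^2 + z + 1 (mod z^8 + z^6 + z^4 + z^3 + z^2 + z + 1).
Reduced: z^6 + z^4 + z^3 + z^2.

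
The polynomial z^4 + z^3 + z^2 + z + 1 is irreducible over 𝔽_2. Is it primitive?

No

Write f(z) = z^4 + z^3 + z^2 + z + 1.
|GF(2^4)^×| = 2^4 − 1 = 15. Prime factorization: 15 = 3·5.
f is primitive ⇔ z has order 15 in GF(2)[z]/(f), i.e. z^(15/q) ≠ 1 for each prime q | 15.
z^(5) mod f = 1
z^(3) mod f = z^3.
Since z^(5) = 1, the order of z divides 5 < 15; not primitive.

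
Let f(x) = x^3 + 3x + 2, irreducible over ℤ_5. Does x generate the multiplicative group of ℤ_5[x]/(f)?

|GF(5^3)^×| = 5^3 − 1 = 124. Prime factorization: 124 = 2^2·31.
f is primitive ⇔ x has order 124 in GF(5)[x]/(f), i.e. x^(124/q) ≠ 1 for each prime q | 124.
x^(62) mod f = 4.
x^(4) mod f = 2x^2 + 3x.
None equal 1, so x has full order 124; f is primitive.

Yes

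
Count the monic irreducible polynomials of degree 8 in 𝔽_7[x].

By the necklace-counting formula, N_7(8) = (1/8) Σ_{d|8} μ(8/d)·7^d.
Divisors of 8: 1, 2, 4, 8; μ(8/d) for each: 0, 0, -1, 1.
Σ = − 7^4 + 7^8 = 5762400.
N = 5762400/8 = 720300.

720300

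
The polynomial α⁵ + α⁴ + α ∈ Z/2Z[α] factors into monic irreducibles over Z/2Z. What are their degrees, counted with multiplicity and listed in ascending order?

Write h(α) = α⁵ + α⁴ + α.
Roots in Z/2Z: h(0) = 0 → root; h(1) = 1.
Linear factors from roots: (α).
Complete factorization: h(α) = (α)·(α⁴ + α³ + 1).
Factor degrees with multiplicity: 1 + 4 = 5.

1, 4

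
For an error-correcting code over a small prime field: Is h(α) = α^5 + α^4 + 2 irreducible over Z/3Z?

Check for roots in Z/3Z: h(0) = 2; h(1) = 1; h(2) = 2.
No roots, so no linear factors.
Monic irreducibles of degree 2 over GF(3): α^2 + 1, α^2 + α + 2, α^2 + 2α + 2.
None of them divide h (all give nonzero remainder).
No irreducible factor of degree ≤ 2 exists, so h is irreducible over GF(3).

Yes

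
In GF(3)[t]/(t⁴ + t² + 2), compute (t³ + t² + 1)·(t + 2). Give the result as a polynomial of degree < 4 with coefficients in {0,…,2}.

Multiply in GF(3)[t]: (t³ + t² + 1)·(t + 2) = t⁴ + 2t² + t + 2.
Reduce using t⁴ ≡ 2t² + 1 (mod t⁴ + t² + 2).
Reduced: t² + t.

t^2 + t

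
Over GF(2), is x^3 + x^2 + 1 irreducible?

Yes

Write g(x) = x^3 + x^2 + 1.
Check for roots in GF(2): g(0) = 1; g(1) = 1.
No roots. A degree-3 polynomial over a field with no linear factor is irreducible.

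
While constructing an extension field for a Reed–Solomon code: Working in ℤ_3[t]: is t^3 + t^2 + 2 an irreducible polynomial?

Write h(t) = t^3 + t^2 + 2.
Check for roots in ℤ_3: h(0) = 2; h(1) = 1; h(2) = 2.
No roots. A degree-3 polynomial over a field with no linear factor is irreducible.

Yes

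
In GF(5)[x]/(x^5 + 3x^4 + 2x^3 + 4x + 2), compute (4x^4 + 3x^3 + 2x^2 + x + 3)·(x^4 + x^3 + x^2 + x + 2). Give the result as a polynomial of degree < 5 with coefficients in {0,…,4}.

Multiply in GF(5)[x]: (4x^4 + 3x^3 + 2x^2 + x + 3)·(x^4 + x^3 + x^2 + x + 2) = 4x^8 + 2x^7 + 4x^6 + 2x^4 + 2x^3 + 3x^2 + 1.
Reduce using x^5 ≡ 2x^4 + 3x^3 + x + 3 (mod x^5 + 3x^4 + 2x^3 + 4x + 2).
Reduced: 3x^4 + 4x^2 + 2.

3x^4 + 4x^2 + 2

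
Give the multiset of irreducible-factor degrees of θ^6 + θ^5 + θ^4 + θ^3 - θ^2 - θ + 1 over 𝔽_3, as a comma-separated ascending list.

1, 1, 1, 3

Write g(θ) = θ^6 + θ^5 + θ^4 + θ^3 - θ^2 - θ + 1.
Roots in 𝔽_3: g(0) = 1; g(1) = 0 → root; g(2) = 1.
Linear factors from roots: (θ - 1).
Complete factorization: g(θ) = (θ - 1)^3·(θ^3 + θ^2 + θ - 1).
Factor degrees with multiplicity: 1 + 1 + 1 + 3 = 6.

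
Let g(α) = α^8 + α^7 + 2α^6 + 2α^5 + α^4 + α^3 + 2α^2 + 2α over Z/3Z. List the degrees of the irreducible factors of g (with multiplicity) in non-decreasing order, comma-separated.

Roots in Z/3Z: g(0) = 0 → root; g(1) = 0 → root; g(2) = 0 → root.
Linear factors from roots: (α), (α + 2), (α + 1).
Complete factorization: g(α) = (α)·(α + 2)·(α + 1)^2·(α^2 + α + 2)·(α^2 + 2α + 2).
Factor degrees with multiplicity: 1 + 1 + 1 + 1 + 2 + 2 = 8.

1, 1, 1, 1, 2, 2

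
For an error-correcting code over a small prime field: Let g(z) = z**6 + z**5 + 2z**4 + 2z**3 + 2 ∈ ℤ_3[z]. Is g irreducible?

Yes

Check for roots in ℤ_3: g(0) = 2; g(1) = 2; g(2) = 2.
No roots, so no linear factors.
Monic irreducibles of degree 2 over GF(3): z**2 + 1, z**2 + z + 2, z**2 + 2z + 2.
None of them divide g (all give nonzero remainder).
Degree-3 irreducible divisors: test the 8 monic irreducibles of degree 3 over GF(3).
None of them divide g (all give nonzero remainder).
No irreducible factor of degree ≤ 3 exists, so g is irreducible over GF(3).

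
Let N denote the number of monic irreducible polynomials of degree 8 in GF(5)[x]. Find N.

48750

Gauss's count: N_{5}(8) = (1/8) Σ_{d|8} μ(8/d)·5^d.
Divisors of 8: 1, 2, 4, 8; μ(8/d) for each: 0, 0, -1, 1.
Σ = − 5^4 + 5^8 = 390000.
N = 390000/8 = 48750.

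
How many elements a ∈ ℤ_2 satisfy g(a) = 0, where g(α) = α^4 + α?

Evaluate at each of the 2 elements of ℤ_2:
g(0) = 0 → root; g(1) = 0 → root.
Roots: {0, 1}.

2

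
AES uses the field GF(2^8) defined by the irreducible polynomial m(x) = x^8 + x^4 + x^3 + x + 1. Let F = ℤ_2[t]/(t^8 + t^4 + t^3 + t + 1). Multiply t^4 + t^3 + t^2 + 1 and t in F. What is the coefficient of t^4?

1

Multiply in ℤ_2[t]: (t^4 + t^3 + t^2 + 1)·(t) = t^5 + t^4 + t^3 + t.
Reduced: t^5 + t^4 + t^3 + t.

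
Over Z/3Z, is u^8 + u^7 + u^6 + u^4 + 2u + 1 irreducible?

Write m(u) = u^8 + u^7 + u^6 + u^4 + 2u + 1.
Check for roots in Z/3Z: m(0) = 1; m(1) = 1; m(2) = 1.
No roots, so no linear factors.
Monic irreducibles of degree 2 over GF(3): u^2 + 1, u^2 + u + 2, u^2 + 2u + 2.
None of them divide m (all give nonzero remainder).
Degree-3 irreducible divisors: test the 8 monic irreducibles of degree 3 over GF(3).
None of them divide m (all give nonzero remainder).
Degree-4 irreducible divisors: test the 18 monic irreducibles of degree 4 over GF(3).
None of them divide m (all give nonzero remainder).
No irreducible factor of degree ≤ 4 exists, so m is irreducible over GF(3).

Yes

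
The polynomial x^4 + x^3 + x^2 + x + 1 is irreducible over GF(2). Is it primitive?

Write f(x) = x^4 + x^3 + x^2 + x + 1.
|GF(2^4)^×| = 2^4 − 1 = 15. Prime factorization: 15 = 3·5.
f is primitive ⇔ x has order 15 in GF(2)[x]/(f), i.e. x^(15/q) ≠ 1 for each prime q | 15.
x^(5) mod f = 1
x^(3) mod f = x^3.
Since x^(5) = 1, the order of x divides 5 < 15; not primitive.

No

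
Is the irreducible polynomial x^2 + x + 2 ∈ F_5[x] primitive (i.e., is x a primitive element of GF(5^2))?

Write f(x) = x^2 + x + 2.
|GF(5^2)^×| = 5^2 − 1 = 24. Prime factorization: 24 = 2^3·3.
f is primitive ⇔ x has order 24 in GF(5)[x]/(f), i.e. x^(24/q) ≠ 1 for each prime q | 24.
x^(12) mod f = 4.
x^(8) mod f = 3x + 1.
None equal 1, so x has full order 24; f is primitive.

Yes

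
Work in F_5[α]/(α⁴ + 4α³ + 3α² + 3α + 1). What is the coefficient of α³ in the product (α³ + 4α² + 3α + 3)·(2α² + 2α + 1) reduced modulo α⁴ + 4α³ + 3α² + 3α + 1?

Multiply in F_5[α]: (α³ + 4α² + 3α + 3)·(2α² + 2α + 1) = 2α⁵ + α² + 4α + 3.
Reduce using α⁴ ≡ α³ + 2α² + 2α + 4 (mod α⁴ + 4α³ + 3α² + 3α + 1).
Reduced: α³ + 4α² + α + 1.

1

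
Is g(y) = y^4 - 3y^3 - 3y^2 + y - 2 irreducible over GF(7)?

Yes

Check for roots in GF(7): g(0) = 5; g(1) = 1; g(2) = 1; g(3) = 2; g(4) = 4; g(5) = 3; g(6) = 5.
No roots, so no linear factors.
Degree-2 irreducible divisors: test the 21 monic irreducibles of degree 2 over GF(7).
None of them divide g (all give nonzero remainder).
No irreducible factor of degree ≤ 2 exists, so g is irreducible over GF(7).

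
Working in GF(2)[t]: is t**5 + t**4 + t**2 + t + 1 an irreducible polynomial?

Write m(t) = t**5 + t**4 + t**2 + t + 1.
Check for roots in GF(2): m(0) = 1; m(1) = 1.
No roots, so no linear factors.
Monic irreducibles of degree 2 over GF(2): t**2 + t + 1.
None of them divide m (all give nonzero remainder).
No irreducible factor of degree ≤ 2 exists, so m is irreducible over GF(2).

Yes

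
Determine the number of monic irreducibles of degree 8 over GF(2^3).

x^(8^8) − x is the product of all monic irreducibles of degree dividing 8; Möbius inversion gives N = (1/8) Σ μ(8/d)·8^d.
Divisors of 8: 1, 2, 4, 8; μ(8/d) for each: 0, 0, -1, 1.
Σ = − 8^4 + 8^8 = 16773120.
N = 16773120/8 = 2096640.

2096640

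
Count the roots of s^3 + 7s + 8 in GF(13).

1

Write h(s) = s^3 + 7s + 8.
Evaluate at each of the 13 elements of GF(13):
h(0) = 8; h(1) = 3; h(2) = 4; h(3) = 4; h(4) = 9; h(5) = 12; h(6) = 6; h(7) = 10; h(8) = 4; h(9) = 7; h(10) = 12; h(11) = 12; h(12) = 0 → root.
Roots: {12}.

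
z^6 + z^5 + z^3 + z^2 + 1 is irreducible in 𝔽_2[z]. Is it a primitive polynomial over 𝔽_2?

Write f(z) = z^6 + z^5 + z^3 + z^2 + 1.
|GF(2^6)^×| = 2^6 − 1 = 63. Prime factorization: 63 = 3^2·7.
f is primitive ⇔ z has order 63 in GF(2)[z]/(f), i.e. z^(63/q) ≠ 1 for each prime q | 63.
z^(21) mod f = z^4 + z^2 + z + 1.
z^(9) mod f = z^2 + z.
None equal 1, so z has full order 63; f is primitive.

Yes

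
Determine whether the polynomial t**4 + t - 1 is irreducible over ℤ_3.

Write P(t) = t**4 + t - 1.
Check for roots in ℤ_3: P(0) = 2; P(1) = 1; P(2) = 2.
No roots, so no linear factors.
Monic irreducibles of degree 2 over GF(3): t**2 + 1, t**2 + t - 1, t**2 - t - 1.
None of them divide P (all give nonzero remainder).
No irreducible factor of degree ≤ 2 exists, so P is irreducible over GF(3).

Yes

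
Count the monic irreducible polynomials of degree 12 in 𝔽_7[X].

The number of monic irreducibles of degree 12 over GF(7) is (1/12)·Σ_{d∣12} μ(12/d) 7^d.
Divisors of 12: 1, 2, 3, 4, 6, 12; μ(12/d) for each: 0, 1, 0, -1, -1, 1.
Σ = 7^2 − 7^4 − 7^6 + 7^12 = 13841167200.
N = 13841167200/12 = 1153430600.

1153430600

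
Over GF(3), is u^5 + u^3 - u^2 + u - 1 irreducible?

No

Write h(u) = u^5 + u^3 - u^2 + u - 1.
Check for roots in GF(3): h(0) = 2; h(1) = 1; h(2) = 1.
No roots, so no linear factors.
Monic irreducibles of degree 2 over GF(3): u^2 + 1, u^2 + u - 1, u^2 - u - 1.
u^2 + u - 1 divides h: h(u) = (u^2 + u - 1)·(u^3 - u^2 + 1).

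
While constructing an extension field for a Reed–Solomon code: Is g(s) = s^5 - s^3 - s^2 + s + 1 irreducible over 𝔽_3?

Yes

Check for roots in 𝔽_3: g(0) = 1; g(1) = 1; g(2) = 2.
No roots, so no linear factors.
Monic irreducibles of degree 2 over GF(3): s^2 + 1, s^2 + s - 1, s^2 - s - 1.
None of them divide g (all give nonzero remainder).
No irreducible factor of degree ≤ 2 exists, so g is irreducible over GF(3).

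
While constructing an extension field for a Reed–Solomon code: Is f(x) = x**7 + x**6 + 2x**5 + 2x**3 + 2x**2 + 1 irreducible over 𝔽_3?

No

Check for roots in 𝔽_3: f(0) = 1; f(1) = 0 → root; f(2) = 2.
f(1) = 0, so (x − 1) divides f(x); f is reducible.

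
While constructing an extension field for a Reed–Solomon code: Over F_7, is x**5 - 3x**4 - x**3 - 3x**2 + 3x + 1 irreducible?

Write m(x) = x**5 - 3x**4 - x**3 - 3x**2 + 3x + 1.
Check for roots in F_7: m(0) = 1; m(1) = 5; m(2) = 6; m(3) = 5; m(4) = 3; m(5) = 2; m(6) = 6.
No roots, so no linear factors.
Degree-2 irreducible divisors: test the 21 monic irreducibles of degree 2 over GF(7).
None of them divide m (all give nonzero remainder).
No irreducible factor of degree ≤ 2 exists, so m is irreducible over GF(7).

Yes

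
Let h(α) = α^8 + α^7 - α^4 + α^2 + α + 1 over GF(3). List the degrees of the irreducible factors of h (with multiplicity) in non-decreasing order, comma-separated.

Roots in GF(3): h(0) = 1; h(1) = 1; h(2) = 0 → root.
Linear factors from roots: (α + 1).
Complete factorization: h(α) = (α + 1)·(α^2 + 1)·(α^2 - α - 1)·(α^3 + α^2 + α - 1).
Factor degrees with multiplicity: 1 + 2 + 2 + 3 = 8.

1, 2, 2, 3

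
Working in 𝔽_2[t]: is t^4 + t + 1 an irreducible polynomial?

Yes

Write f(t) = t^4 + t + 1.
Check for roots in 𝔽_2: f(0) = 1; f(1) = 1.
No roots, so no linear factors.
Monic irreducibles of degree 2 over GF(2): t^2 + t + 1.
None of them divide f (all give nonzero remainder).
No irreducible factor of degree ≤ 2 exists, so f is irreducible over GF(2).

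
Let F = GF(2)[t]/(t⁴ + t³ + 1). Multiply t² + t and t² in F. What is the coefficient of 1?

Multiply in GF(2)[t]: (t² + t)·(t²) = t⁴ + t³.
Reduce using t⁴ ≡ t³ + 1 (mod t⁴ + t³ + 1).
Reduced: 1.

1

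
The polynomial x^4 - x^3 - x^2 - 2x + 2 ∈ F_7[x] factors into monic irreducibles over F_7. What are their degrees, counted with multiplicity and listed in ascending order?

2, 2

Write f(x) = x^4 - x^3 - x^2 - 2x + 2.
Complete factorization: f(x) = (x^2 + 3x - 2)·(x^2 + 3x - 1).
Factor degrees with multiplicity: 2 + 2 = 4.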